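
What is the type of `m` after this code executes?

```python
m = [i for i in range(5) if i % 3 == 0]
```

A list comprehension [...] produces a list

list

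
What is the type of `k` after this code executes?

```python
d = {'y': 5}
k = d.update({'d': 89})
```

dict.update() returns None

NoneType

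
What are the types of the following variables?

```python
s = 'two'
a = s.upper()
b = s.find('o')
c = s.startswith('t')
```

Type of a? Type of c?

str.upper() returns str; str.startswith() returns bool

str, bool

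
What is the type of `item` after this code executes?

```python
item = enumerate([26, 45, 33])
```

enumerate() returns an enumerate iterator object

enumerate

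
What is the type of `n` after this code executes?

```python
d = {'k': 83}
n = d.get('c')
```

dict.get() returns None when key 'c' is not found and no default given

NoneType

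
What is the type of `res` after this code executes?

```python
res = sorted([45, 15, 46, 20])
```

sorted() always returns list

list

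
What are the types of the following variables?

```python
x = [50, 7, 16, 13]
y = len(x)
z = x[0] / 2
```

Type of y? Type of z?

len() returns int; int / int returns float

int, float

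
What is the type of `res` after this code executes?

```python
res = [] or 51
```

'or' returns first truthy value (51, which is int)

int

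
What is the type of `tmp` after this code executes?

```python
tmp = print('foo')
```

print() returns None

NoneType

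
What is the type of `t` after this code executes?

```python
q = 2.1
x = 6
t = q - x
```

float - int returns float (2.1 - 6 = -3.9)

float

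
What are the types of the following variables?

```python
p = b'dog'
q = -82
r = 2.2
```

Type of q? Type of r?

q is int; r is float

int, float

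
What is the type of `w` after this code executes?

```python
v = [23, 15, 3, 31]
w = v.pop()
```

list.pop() returns the popped element (int here)

int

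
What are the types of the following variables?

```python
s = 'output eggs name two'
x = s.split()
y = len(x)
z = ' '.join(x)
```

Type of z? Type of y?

str.join() returns str; len() returns int

str, int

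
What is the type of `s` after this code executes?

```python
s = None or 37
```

'or' with None returns the other value (37, int)

int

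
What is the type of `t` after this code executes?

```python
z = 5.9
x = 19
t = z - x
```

float - int returns float (5.9 - 19 = -13.1)

float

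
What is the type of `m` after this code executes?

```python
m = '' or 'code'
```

'or' returns first truthy value ('code', which is str)

str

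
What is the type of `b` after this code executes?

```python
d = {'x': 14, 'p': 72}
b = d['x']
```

Accessing dict[str, int] with key 'x' returns int value 14

int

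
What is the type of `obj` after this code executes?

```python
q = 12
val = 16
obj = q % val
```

int % int returns int (12 % 16 = 12)

int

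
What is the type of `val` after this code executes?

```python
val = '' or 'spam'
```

'or' returns first truthy value ('spam', which is str)

str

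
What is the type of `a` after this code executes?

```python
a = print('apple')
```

print() returns None

NoneType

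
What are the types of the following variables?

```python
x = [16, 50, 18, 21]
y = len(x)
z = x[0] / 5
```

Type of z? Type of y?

int / int returns float; len() returns int

float, int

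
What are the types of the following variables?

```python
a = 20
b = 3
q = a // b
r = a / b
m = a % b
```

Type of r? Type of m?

int / int returns float; int % int returns int

float, int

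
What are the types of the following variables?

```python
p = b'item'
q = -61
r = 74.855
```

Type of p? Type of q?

p is bytes; q is int

bytes, int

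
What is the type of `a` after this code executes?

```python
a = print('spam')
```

print() returns None

NoneType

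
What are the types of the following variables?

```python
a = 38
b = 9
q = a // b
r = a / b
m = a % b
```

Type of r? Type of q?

int / int returns float; int // int returns int

float, int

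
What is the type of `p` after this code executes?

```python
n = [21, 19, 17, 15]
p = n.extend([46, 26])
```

list.extend() returns None

NoneType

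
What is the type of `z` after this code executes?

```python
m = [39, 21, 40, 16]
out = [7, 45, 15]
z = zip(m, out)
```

zip() returns a zip iterator object

zip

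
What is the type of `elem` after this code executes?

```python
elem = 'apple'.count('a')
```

str.count() returns int

int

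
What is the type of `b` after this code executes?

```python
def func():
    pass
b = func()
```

A function with no return statement returns None

NoneType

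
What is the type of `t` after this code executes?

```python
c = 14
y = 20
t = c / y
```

int / int always returns float in Python 3 (14 / 20 = 0.7)

float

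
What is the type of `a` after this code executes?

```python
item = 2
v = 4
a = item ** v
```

int ** positive int returns int (2 ** 4 = 16)

int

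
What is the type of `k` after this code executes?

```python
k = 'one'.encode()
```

str.encode() returns bytes

bytes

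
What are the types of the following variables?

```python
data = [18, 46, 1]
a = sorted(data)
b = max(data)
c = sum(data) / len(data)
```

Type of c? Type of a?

int / int returns float; sorted() returns list

float, list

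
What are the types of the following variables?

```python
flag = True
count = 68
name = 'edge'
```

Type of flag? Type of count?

flag is bool; count is int

bool, int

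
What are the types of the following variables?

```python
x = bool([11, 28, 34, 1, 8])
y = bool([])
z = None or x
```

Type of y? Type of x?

bool() returns bool; bool() returns bool

bool, bool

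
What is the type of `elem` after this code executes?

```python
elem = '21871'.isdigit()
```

str.isdigit() returns bool

bool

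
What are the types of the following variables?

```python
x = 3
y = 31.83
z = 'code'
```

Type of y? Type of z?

y is float; z is str

float, str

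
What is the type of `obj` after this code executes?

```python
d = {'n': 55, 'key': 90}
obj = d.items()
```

dict.items() returns a dict_items view

dict_items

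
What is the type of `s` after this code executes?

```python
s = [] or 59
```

'or' returns first truthy value (59, which is int)

int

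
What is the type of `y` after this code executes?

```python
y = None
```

None has type NoneType

NoneType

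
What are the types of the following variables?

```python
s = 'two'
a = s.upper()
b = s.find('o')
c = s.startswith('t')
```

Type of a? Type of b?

str.upper() returns str; str.find() returns int

str, int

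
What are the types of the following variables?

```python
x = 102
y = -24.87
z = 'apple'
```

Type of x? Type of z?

x is int; z is str

int, str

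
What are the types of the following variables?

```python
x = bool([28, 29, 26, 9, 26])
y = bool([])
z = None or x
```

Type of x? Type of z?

bool() returns bool; None or <bool> returns the bool

bool, bool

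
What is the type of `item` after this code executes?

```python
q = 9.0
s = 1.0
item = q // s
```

float // float returns float (floor division preserves float type)

float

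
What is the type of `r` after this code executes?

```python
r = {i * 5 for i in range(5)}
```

A set comprehension {expr for x in iterable} produces a set

set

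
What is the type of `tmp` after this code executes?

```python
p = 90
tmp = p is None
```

'is' comparison returns bool

bool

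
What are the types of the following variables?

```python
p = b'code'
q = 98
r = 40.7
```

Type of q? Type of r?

q is int; r is float

int, float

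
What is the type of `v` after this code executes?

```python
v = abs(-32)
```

abs() of int returns int

int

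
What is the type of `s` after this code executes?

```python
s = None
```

None has type NoneType

NoneType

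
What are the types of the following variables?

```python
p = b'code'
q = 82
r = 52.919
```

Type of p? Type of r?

p is bytes; r is float

bytes, float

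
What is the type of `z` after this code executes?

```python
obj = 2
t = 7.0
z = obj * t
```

int * float returns float (2 * 7.0 = 14.0)

float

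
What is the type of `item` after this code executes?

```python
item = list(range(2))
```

list(range(...)) returns list

list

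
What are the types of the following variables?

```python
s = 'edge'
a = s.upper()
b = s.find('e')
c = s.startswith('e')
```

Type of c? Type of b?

str.startswith() returns bool; str.find() returns int

bool, int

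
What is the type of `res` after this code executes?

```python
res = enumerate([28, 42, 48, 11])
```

enumerate() returns an enumerate iterator object

enumerate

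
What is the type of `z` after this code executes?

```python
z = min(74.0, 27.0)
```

min() of floats returns float

float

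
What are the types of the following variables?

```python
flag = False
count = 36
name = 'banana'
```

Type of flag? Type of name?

flag is bool; name is str

bool, str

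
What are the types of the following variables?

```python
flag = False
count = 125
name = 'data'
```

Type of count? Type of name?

count is int; name is str

int, str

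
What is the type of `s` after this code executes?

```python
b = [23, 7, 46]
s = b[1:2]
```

Slicing a list always returns a list

list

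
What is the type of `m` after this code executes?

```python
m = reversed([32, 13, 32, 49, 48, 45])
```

reversed() on a list returns a list_reverseiterator

list_reverseiterator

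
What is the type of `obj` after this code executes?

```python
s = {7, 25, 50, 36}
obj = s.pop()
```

Popping from a set of ints returns int

int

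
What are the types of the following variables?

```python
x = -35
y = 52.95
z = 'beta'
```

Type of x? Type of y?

x is int; y is float

int, float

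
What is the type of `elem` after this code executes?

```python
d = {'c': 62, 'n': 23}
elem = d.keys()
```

.keys() returns a dict_keys view object

dict_keys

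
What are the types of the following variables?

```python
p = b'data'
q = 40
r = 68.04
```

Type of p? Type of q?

p is bytes; q is int

bytes, int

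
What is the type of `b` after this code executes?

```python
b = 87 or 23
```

'or' returns the first truthy value (87, which is int)

int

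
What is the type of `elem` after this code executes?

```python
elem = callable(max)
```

callable() returns bool

bool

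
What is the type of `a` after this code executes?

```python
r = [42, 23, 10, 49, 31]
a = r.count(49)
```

list.count() returns int

int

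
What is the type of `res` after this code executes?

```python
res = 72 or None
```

'or' returns first truthy value (72, int)

int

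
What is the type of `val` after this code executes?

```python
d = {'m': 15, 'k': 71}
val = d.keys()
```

.keys() returns a dict_keys view object

dict_keys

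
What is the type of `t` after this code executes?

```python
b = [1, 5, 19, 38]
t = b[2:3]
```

Slicing a list always returns a list

list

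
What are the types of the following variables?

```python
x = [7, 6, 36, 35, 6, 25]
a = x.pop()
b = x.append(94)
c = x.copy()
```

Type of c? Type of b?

list.copy() returns list; list.append() returns None

list, NoneType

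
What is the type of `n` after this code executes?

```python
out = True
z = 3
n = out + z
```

bool + int returns int (True is 1, so 1 + 3 = 4)

int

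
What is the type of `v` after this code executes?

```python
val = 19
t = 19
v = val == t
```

Equality comparison returns bool

bool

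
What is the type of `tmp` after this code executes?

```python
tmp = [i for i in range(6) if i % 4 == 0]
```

A list comprehension [...] produces a list

list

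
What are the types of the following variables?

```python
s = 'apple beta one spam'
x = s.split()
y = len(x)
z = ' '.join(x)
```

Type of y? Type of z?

len() returns int; str.join() returns str

int, str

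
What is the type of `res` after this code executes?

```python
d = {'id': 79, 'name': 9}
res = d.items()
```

dict.items() returns a dict_items view

dict_items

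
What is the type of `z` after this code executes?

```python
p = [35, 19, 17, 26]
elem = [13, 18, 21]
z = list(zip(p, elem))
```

list(zip(...)) returns a list of tuples

list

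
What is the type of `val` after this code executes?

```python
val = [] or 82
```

'or' returns first truthy value (82, which is int)

int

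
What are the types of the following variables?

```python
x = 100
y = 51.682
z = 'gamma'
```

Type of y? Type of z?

y is float; z is str

float, str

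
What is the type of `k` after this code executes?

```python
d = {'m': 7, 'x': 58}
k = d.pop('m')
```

dict.pop() returns the value (int)

int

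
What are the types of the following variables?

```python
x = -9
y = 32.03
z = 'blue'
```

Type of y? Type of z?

y is float; z is str

float, str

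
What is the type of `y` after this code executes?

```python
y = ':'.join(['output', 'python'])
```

str.join() returns str

str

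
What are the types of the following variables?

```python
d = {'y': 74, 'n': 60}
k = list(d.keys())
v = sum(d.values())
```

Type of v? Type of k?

sum of int values returns int; list(...) returns list

int, list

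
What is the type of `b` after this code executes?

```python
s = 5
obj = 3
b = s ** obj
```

int ** positive int returns int (5 ** 3 = 125)

int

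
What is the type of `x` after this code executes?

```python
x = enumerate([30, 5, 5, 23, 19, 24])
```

enumerate() returns an enumerate iterator object

enumerate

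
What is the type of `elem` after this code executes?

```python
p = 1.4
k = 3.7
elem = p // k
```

float // float returns float (floor division preserves float type)

float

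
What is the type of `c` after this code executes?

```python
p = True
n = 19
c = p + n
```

bool + int returns int (True is 1, so 1 + 19 = 20)

int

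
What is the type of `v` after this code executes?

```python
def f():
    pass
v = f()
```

A function with no return statement returns None

NoneType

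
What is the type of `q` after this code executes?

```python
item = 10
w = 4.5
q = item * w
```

int * float returns float (10 * 4.5 = 45.0)

float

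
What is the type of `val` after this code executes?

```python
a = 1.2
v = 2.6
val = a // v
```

float // float returns float (floor division preserves float type)

float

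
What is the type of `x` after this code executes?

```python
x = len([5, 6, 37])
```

len() always returns int

int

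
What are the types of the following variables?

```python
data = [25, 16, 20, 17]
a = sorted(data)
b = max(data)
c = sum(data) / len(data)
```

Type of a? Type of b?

sorted() returns list; max of ints returns int

list, int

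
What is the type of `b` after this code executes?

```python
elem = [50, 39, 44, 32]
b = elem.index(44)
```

list.index() returns int

int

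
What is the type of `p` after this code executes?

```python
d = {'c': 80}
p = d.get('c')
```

dict.get() returns the value (int) when key is found

int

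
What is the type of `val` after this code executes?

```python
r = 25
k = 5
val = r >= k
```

Comparison operators return bool

bool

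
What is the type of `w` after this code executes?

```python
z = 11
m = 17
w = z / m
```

int / int always returns float in Python 3 (11 / 17 = 0.647059)

float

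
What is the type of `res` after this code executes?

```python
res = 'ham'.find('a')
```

str.find() returns int (index, or -1)

int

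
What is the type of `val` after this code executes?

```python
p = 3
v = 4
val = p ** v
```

int ** positive int returns int (3 ** 4 = 81)

int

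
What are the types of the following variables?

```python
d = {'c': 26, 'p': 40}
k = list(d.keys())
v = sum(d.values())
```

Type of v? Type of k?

sum of int values returns int; list(...) returns list

int, list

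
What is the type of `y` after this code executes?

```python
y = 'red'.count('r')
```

str.count() returns int

int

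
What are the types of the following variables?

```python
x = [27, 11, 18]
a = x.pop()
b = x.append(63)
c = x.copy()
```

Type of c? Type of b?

list.copy() returns list; list.append() returns None

list, NoneType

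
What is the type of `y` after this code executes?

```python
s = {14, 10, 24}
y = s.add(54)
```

set.add() returns None (mutates in place)

NoneType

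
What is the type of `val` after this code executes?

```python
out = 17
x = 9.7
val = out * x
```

int * float returns float (17 * 9.7 = 164.9)

float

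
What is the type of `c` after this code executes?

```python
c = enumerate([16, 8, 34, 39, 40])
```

enumerate() returns an enumerate iterator object

enumerate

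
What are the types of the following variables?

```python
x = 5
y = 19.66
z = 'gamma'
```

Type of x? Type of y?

x is int; y is float

int, float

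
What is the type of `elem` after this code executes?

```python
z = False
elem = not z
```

'not' always returns bool

bool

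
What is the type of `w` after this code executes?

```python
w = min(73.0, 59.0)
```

min() of floats returns float

float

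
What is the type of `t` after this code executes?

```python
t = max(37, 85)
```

max() of ints returns int

int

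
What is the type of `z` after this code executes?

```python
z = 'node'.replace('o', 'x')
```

str.replace() returns str

str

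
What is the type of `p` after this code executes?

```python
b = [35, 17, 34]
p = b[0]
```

Indexing a list of ints returns int (b[0] = 35)

int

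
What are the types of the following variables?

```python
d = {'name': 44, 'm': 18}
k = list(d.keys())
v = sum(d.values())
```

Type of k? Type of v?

list(...) returns list; sum of int values returns int

list, int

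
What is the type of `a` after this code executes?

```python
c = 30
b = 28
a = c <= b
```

Comparison operators return bool

bool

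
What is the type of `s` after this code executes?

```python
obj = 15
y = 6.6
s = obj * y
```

int * float returns float (15 * 6.6 = 99.0)

float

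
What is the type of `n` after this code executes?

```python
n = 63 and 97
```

'and' returns the last value when all truthy (97, which is int)

int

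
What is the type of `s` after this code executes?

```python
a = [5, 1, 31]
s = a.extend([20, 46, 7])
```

list.extend() returns None

NoneType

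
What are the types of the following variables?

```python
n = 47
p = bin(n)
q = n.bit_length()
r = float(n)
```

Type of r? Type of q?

float() returns float; int.bit_length() returns int

float, int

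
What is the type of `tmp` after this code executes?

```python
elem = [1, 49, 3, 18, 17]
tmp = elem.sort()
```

list.sort() returns None (sorts in place)

NoneType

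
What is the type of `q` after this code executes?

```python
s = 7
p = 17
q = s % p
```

int % int returns int (7 % 17 = 7)

int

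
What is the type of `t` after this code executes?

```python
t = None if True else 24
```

Ternary: condition is True, if branch (None) taken → NoneType

NoneType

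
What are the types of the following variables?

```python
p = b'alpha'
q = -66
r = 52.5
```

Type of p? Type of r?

p is bytes; r is float

bytes, float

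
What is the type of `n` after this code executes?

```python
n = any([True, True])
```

any() returns bool

bool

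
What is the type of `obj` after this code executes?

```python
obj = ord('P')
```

ord() returns int (Unicode code point)

int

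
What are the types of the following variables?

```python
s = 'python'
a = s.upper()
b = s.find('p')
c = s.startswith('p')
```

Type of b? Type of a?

str.find() returns int; str.upper() returns str

int, str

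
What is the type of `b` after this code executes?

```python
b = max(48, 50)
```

max() of ints returns int

int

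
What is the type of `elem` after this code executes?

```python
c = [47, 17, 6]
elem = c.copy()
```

list.copy() returns list

list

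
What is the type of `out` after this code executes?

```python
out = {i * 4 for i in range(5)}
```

A set comprehension {expr for x in iterable} produces a set

set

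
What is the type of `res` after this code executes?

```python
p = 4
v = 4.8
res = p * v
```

int * float returns float (4 * 4.8 = 19.2)

float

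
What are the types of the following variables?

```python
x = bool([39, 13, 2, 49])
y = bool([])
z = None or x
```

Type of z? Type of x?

None or <bool> returns the bool; bool() returns bool

bool, bool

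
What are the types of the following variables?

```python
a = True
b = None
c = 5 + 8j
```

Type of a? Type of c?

a is bool; c is complex

bool, complex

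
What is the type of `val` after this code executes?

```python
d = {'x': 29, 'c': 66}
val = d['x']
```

Accessing dict[str, int] with key 'x' returns int value 29

int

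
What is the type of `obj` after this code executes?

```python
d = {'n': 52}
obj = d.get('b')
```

dict.get() returns None when key 'b' is not found and no default given

NoneType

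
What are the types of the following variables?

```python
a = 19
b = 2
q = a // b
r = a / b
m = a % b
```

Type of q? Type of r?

int // int returns int; int / int returns float

int, float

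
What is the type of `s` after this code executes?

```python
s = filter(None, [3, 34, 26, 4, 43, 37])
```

filter() returns a filter iterator object

filter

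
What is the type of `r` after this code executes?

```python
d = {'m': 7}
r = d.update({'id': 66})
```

dict.update() returns None

NoneType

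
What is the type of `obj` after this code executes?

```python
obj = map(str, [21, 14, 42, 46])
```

map() returns a map iterator object

map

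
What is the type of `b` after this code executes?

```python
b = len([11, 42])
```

len() always returns int

int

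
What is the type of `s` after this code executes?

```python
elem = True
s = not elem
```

'not' always returns bool

bool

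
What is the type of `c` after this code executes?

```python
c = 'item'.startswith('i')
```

str.startswith() returns bool

bool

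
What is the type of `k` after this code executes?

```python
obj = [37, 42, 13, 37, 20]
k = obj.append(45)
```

list.append() returns None (mutates in place)

NoneType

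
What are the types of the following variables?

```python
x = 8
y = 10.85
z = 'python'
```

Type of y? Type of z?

y is float; z is str

float, str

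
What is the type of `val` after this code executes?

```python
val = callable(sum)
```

callable() returns bool

bool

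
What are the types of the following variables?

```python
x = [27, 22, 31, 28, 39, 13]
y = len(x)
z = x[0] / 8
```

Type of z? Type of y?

int / int returns float; len() returns int

float, int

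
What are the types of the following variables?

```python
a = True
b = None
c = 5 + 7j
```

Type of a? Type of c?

a is bool; c is complex

bool, complex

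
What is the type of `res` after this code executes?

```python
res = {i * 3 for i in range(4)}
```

A set comprehension {expr for x in iterable} produces a set

set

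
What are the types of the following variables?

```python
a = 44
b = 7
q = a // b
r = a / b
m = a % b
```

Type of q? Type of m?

int // int returns int; int % int returns int

int, int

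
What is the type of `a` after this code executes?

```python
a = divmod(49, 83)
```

divmod() returns a tuple (quotient, remainder)

tuple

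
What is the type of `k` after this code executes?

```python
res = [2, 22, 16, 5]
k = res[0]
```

Indexing a list of ints returns int (res[0] = 2)

int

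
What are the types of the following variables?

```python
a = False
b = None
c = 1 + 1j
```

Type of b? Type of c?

b is NoneType; c is complex

NoneType, complex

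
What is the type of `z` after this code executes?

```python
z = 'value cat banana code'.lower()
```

str.lower() returns str

str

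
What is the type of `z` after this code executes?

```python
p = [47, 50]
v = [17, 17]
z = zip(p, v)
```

zip() returns a zip iterator object

zip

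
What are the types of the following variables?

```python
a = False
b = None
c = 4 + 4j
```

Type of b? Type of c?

b is NoneType; c is complex

NoneType, complex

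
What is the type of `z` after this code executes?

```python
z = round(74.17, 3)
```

round() with ndigits arg returns float

float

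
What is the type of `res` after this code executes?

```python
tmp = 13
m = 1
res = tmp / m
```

int / int always returns float in Python 3 (13 / 1 = 13)

float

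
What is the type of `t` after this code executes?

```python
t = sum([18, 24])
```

sum() of ints returns int

int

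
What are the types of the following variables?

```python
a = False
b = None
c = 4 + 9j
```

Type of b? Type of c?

b is NoneType; c is complex

NoneType, complex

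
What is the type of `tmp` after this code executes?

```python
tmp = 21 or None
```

'or' returns first truthy value (21, int)

int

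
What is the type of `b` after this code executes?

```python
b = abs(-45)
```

abs() of int returns int

int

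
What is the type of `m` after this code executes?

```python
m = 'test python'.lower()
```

str.lower() returns str

str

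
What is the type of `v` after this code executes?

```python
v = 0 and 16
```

'and' returns the first falsy value (0, which is int)

int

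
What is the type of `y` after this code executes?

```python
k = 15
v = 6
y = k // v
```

int // int returns int (15 // 6 = 2)

int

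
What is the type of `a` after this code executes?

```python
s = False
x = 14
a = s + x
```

bool + int returns int (False is 0, so 0 + 14 = 14)

int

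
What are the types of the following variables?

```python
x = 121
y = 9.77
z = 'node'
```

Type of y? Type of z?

y is float; z is str

float, str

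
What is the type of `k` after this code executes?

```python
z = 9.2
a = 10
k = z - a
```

float - int returns float (9.2 - 10 = -0.8)

float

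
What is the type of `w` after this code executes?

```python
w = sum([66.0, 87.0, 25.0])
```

sum() of floats returns float

float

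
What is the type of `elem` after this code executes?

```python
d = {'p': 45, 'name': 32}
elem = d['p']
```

Accessing dict[str, int] with key 'p' returns int value 45

int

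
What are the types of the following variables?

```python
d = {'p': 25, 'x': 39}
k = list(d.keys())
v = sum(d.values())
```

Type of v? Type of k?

sum of int values returns int; list(...) returns list

int, list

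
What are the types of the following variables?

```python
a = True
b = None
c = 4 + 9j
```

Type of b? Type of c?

b is NoneType; c is complex

NoneType, complex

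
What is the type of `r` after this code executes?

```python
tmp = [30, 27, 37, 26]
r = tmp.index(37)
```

list.index() returns int

int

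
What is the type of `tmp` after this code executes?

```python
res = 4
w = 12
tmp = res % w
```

int % int returns int (4 % 12 = 4)

int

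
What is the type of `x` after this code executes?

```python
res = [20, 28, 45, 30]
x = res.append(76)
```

list.append() returns None (mutates in place)

NoneType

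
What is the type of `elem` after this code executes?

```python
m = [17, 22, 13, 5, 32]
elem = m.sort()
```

list.sort() returns None (sorts in place)

NoneType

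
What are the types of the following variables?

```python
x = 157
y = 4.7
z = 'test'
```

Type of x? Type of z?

x is int; z is str

int, str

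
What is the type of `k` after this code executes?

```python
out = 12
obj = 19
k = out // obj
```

int // int returns int (12 // 19 = 0)

int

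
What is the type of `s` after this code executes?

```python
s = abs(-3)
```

abs() of int returns int

int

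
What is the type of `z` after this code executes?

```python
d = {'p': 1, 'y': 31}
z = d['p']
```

Accessing dict[str, int] with key 'p' returns int value 1

int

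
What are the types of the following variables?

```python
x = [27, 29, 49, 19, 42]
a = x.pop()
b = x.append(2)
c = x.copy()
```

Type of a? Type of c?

list.pop() returns the element (int); list.copy() returns list

int, list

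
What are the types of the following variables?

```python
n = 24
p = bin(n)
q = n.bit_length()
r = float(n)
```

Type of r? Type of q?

float() returns float; int.bit_length() returns int

float, int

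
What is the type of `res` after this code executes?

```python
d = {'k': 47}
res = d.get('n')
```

dict.get() returns None when key 'n' is not found and no default given

NoneType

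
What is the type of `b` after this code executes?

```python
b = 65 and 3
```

'and' returns the last value when all truthy (3, which is int)

int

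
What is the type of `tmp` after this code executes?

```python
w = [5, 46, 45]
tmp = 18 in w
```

'in' operator returns bool

bool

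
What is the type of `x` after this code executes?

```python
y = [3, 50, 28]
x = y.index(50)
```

list.index() returns int

int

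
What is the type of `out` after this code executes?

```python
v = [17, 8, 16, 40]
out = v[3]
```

Indexing a list of ints returns int (v[3] = 40)

int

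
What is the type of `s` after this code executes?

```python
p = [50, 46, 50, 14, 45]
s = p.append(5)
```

list.append() returns None (mutates in place)

NoneType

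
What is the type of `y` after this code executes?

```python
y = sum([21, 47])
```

sum() of ints returns int

int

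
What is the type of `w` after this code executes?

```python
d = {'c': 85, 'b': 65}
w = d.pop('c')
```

dict.pop() returns the value (int)

int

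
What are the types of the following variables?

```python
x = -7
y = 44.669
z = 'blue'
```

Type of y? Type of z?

y is float; z is str

float, str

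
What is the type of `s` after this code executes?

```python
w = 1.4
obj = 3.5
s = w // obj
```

float // float returns float (floor division preserves float type)

float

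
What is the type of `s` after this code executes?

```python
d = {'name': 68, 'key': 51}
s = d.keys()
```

.keys() returns a dict_keys view object

dict_keys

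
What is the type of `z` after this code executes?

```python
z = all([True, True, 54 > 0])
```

all() returns bool

bool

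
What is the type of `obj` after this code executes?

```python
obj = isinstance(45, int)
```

isinstance() returns bool

bool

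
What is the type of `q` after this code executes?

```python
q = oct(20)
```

oct() returns str representation

str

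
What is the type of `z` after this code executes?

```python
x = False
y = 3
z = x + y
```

bool + int returns int (False is 0, so 0 + 3 = 3)

int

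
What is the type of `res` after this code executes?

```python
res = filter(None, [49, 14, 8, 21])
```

filter() returns a filter iterator object

filter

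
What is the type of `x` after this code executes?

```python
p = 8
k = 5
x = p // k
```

int // int returns int (8 // 5 = 1)

int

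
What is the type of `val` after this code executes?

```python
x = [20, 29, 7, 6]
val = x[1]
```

Indexing a list of ints returns int (x[1] = 29)

int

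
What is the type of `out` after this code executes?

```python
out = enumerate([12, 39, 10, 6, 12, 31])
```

enumerate() returns an enumerate iterator object

enumerate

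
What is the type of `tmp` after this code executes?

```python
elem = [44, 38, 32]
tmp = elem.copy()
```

list.copy() returns list

list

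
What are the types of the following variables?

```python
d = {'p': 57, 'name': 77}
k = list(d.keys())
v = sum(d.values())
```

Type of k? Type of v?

list(...) returns list; sum of int values returns int

list, int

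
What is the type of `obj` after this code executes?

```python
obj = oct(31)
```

oct() returns str representation

str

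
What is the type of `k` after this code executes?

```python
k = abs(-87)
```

abs() of int returns int

int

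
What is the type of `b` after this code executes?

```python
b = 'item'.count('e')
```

str.count() returns int

int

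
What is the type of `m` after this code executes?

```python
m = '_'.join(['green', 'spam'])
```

str.join() returns str

str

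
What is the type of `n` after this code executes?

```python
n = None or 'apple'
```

'or' with None returns the other value ('apple', str)

str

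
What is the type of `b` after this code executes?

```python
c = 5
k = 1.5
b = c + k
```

int + float returns float (5 + 1.5 = 6.5)

float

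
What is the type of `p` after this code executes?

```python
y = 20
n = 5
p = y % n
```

int % int returns int (20 % 5 = 0)

int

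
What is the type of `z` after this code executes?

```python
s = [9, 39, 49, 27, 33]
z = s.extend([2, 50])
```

list.extend() returns None

NoneType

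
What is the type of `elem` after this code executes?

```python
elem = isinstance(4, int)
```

isinstance() returns bool

bool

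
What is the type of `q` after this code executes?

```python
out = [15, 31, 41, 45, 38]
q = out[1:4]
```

Slicing a list always returns a list

list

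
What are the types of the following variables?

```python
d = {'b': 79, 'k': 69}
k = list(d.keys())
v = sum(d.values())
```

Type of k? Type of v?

list(...) returns list; sum of int values returns int

list, int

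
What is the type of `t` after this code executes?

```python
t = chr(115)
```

chr() returns str (single character)

str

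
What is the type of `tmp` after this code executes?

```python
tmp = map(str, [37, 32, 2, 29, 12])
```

map() returns a map iterator object

map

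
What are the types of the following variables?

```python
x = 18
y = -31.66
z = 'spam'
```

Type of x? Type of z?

x is int; z is str

int, str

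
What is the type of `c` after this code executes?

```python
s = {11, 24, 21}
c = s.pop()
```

Popping from a set of ints returns int

int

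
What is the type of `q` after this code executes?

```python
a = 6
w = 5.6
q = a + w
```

int + float returns float (6 + 5.6 = 11.6)

float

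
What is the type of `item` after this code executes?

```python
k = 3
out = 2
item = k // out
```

int // int returns int (3 // 2 = 1)

int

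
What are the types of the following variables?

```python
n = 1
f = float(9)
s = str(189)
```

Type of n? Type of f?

n is int; f is float

int, float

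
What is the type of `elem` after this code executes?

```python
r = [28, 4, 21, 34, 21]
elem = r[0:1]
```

Slicing a list always returns a list

list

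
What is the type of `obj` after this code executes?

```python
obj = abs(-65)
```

abs() of int returns int

int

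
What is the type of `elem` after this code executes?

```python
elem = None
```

None has type NoneType

NoneType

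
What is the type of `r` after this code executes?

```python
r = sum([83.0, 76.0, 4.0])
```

sum() of floats returns float

float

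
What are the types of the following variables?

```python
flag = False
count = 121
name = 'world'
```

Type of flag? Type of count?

flag is bool; count is int

bool, int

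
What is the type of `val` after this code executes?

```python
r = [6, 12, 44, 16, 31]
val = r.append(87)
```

list.append() returns None (mutates in place)

NoneType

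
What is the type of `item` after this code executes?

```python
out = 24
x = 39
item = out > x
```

Comparison operators return bool

bool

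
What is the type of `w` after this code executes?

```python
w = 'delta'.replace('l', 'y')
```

str.replace() returns str

str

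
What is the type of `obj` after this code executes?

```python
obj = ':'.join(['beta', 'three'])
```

str.join() returns str

str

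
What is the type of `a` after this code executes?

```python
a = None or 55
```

'or' with None returns the other value (55, int)

int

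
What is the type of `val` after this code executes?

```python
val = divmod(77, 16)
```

divmod() returns a tuple (quotient, remainder)

tuple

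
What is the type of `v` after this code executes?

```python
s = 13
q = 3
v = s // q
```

int // int returns int (13 // 3 = 4)

int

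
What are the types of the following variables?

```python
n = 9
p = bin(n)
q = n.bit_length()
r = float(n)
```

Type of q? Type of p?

int.bit_length() returns int; bin() returns str

int, str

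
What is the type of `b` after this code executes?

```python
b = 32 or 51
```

'or' returns the first truthy value (32, which is int)

int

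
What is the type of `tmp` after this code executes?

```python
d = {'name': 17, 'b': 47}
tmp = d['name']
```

Accessing dict[str, int] with key 'name' returns int value 17

int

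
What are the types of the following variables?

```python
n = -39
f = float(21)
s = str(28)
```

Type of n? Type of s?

n is int; s is str

int, str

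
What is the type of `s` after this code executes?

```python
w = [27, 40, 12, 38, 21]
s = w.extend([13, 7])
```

list.extend() returns None

NoneType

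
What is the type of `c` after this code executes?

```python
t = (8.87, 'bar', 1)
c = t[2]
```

Index 2 of tuple is 1 which is int

int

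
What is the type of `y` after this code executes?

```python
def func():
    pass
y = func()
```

A function with no return statement returns None

NoneType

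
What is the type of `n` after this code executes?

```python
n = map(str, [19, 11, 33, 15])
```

map() returns a map iterator object

map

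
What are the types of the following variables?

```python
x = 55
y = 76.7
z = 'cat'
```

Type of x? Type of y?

x is int; y is float

int, float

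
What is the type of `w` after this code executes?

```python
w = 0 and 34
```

'and' returns the first falsy value (0, which is int)

int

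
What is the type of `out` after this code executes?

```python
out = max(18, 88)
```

max() of ints returns int

int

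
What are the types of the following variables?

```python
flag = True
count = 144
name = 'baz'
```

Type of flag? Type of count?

flag is bool; count is int

bool, int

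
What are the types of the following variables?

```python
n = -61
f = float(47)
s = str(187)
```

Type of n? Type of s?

n is int; s is str

int, str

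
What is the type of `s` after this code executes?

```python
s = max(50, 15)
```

max() of ints returns int

int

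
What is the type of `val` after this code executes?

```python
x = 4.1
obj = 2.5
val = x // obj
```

float // float returns float (floor division preserves float type)

float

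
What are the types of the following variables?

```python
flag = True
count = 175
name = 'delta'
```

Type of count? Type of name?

count is int; name is str

int, str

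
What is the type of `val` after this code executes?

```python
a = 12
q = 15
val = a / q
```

int / int always returns float in Python 3 (12 / 15 = 0.8)

float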